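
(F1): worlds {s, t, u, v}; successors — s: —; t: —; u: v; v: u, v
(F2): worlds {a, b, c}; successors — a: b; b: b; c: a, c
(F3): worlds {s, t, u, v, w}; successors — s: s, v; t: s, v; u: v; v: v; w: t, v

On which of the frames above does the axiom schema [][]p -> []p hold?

This is the axiom for density; its first-order frame correspondent is forall x forall y (Rxy -> exists z (Rxz & Rzy)).
(F1): ✓.
(F2): ✓.
(F3): fails — Rwt but no z with Rwz and Rzt.
Valid on: (F1), (F2).

(F1), (F2)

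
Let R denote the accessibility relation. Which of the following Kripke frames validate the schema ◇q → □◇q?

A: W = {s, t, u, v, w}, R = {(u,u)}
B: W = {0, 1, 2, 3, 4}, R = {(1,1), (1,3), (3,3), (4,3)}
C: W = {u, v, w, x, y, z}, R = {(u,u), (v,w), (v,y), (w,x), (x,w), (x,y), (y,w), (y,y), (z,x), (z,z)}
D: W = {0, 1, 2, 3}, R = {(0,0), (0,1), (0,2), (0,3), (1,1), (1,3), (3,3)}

A

Frame correspondent (Sahlqvist): ∀x ∀y ∀z (Rxy ∧ Rxz → Ryz) — i.e. the Euclidean property.
A: holds.
B: fails — R13 and R11 but not R31.
C: fails — Rvw and Rvw but not Rww.
D: fails — R02 and R00 but not R20.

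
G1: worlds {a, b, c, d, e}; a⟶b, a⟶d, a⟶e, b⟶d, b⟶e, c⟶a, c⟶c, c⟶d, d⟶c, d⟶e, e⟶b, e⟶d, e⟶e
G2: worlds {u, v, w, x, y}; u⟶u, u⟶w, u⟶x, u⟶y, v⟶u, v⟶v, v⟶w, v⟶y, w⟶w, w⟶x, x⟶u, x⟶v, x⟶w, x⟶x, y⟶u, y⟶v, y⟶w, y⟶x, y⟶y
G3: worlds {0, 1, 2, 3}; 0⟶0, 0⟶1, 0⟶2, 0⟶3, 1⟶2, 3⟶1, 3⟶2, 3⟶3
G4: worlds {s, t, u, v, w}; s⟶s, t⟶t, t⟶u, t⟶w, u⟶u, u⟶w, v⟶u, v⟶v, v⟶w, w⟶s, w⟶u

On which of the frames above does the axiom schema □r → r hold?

The schema corresponds to reflexivity: ∀x Rxx.
G1: fails — world a does not see itself.
G2: holds.
G3: fails — world 1 does not see itself.
G4: fails — world w does not see itself.

G2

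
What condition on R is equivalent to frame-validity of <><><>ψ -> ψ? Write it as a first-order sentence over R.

forall x forall y (x R^3 y -> exists w (y = w & x = w))

This is a Sahlqvist (Geach-type) schema ◇^3□^0ψ → □^0◇^0ψ.
First-order correspondent: forall x forall y (x R^3 y -> exists w (y = w & x = w)).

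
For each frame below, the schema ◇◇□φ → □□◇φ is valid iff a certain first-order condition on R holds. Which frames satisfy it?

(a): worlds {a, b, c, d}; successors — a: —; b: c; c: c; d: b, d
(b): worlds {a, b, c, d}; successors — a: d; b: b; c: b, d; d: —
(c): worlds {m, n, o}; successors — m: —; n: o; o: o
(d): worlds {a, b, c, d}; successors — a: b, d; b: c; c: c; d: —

The schema corresponds to a generalized confluence (Geach) condition: ∀x ∀y ∀z ((xR²y ∧ xR²z) → ∃w (yRw ∧ zRw)).
(a): fails — dR²b, dR²d but no w with bRw and dRw.
(b): ✓.
(c): ✓.
(d): ✓.
Valid on: (b), (c), (d).

(b), (c), (d)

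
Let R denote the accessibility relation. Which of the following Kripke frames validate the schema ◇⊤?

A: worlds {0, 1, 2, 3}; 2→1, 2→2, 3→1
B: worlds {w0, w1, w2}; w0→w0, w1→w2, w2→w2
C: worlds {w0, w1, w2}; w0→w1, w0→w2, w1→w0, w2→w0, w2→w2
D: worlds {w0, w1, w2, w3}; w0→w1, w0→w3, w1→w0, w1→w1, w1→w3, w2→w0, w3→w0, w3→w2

The schema corresponds to seriality: ∀x ∃y Rxy.
A: fails — world 0 has no successor.
B: holds.
C: holds.
D: holds.
Valid on: B, C, D.

B, C, D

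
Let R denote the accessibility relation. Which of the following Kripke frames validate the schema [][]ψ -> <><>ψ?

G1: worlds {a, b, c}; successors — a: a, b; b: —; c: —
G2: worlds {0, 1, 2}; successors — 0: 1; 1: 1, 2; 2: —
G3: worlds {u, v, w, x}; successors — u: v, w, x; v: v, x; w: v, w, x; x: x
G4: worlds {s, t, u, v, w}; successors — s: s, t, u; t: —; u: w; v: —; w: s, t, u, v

This is the axiom for a generalized confluence (Geach) condition; its first-order frame correspondent is forall x exists w (x R^2 w & x R^2 w).
G1: fails — at b but no w with bR²w and bR²w.
G2: fails — at 2 but no w with 2R²w and 2R²w.
G3: satisfies the condition.
G4: fails — at t but no w* with tR²w* and tR²w*.
Valid on: G3.

G3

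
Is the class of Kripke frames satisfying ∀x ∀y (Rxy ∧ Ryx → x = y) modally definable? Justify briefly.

No — not modally definable

Any modally definable frame class is closed under surjective bounded morphisms.
The 6-cycle (worlds 0,1,2,3,4,5 with 0→1→2→3→4→5→0) is antisymmetric. Sending even-indexed worlds to a and odd-indexed worlds to b is a surjective bounded morphism onto the two-world frame with a↔b, which is not antisymmetric.
So the class is not modally definable.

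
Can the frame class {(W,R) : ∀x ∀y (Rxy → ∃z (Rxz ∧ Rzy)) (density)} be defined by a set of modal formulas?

Definable; □□q → □q defines it

The condition is density. A defining modal formula is □□q → □q.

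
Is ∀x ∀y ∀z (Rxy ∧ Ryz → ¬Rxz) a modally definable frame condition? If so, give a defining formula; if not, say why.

Not modally definable

Modal frame validity is preserved under surjective bounded morphisms.
The 3-cycle (worlds 0,1,2 with 0→1→2→0) is intransitive. Mapping every world to a single reflexive point • is a surjective bounded morphism; the reflexive point is not intransitive (R••∧R•• but R••).
So no modal formula (or set of formulas) defines exactly the intransitive frames.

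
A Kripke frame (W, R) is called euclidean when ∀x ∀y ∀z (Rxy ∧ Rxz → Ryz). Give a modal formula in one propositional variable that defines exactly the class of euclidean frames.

The condition is the Euclidean property. The 5 schema ◇r → □◇r defines it.
Suppose ◇r→□◇r is valid. Take Rxy, Rxz and set V(r)={y}. Then ◇r at x, so □◇r at x, so ◇r at z, so some w with Rzw has r; w=y, i.e. Rzy. By symmetry of the argument, Ryz.

◇r → □◇r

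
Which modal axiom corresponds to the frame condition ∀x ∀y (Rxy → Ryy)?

This is shift-reflexivity; the standard corresponding axiom is T□: □(□q → q).
Suppose □(□q→q) is valid. Take Rxy and set V(q)={w : Ryw}. Then at y, □q holds; since □(□q→q) at x, □q→q at y, so q at y, i.e. Ryy.

□(□q → q)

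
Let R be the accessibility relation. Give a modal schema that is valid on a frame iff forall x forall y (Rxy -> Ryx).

A defining formula is q → □◇q (the B axiom).

q → □◇q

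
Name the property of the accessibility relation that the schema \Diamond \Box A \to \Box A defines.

the Euclidean property

Replacing A by ¬A and contraposing gives the equivalent schema ◇A → □◇A.
Suppose ◇A→□◇A is valid. Take Rxy, Rxz and set V(A)={y}. Then ◇A at x, so □◇A at x, so ◇A at z, so some w with Rzw has A; w=y, i.e. Rzy. By symmetry of the argument, Ryz.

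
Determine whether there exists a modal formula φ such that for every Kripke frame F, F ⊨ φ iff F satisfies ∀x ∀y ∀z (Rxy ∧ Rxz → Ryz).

This is a Sahlqvist condition; the 5 axiom ◇p → □◇p defines it.
Suppose ◇p→□◇p is valid. Take Rxy, Rxz and set V(p)={y}. Then ◇p at x, so □◇p at x, so ◇p at z, so some w with Rzw has p; w=y, i.e. Rzy. By symmetry of the argument, Ryz.

Yes — defined by ◇p → □◇p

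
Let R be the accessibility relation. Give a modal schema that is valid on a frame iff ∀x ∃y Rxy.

This is seriality; the standard corresponding axiom is D: □r → ◇r.
Suppose □r→◇r is valid. At any x set V(r)=W. Then □r at x, so ◇r at x, so x has a successor.

□r → ◇r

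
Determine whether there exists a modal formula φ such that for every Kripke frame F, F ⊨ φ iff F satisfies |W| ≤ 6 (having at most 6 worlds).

No

Modal frame validity is preserved under disjoint unions.
Any modal formula valid on each of 7 disjoint one-world frames is valid on their disjoint union (validity is preserved under disjoint unions). Each one-world frame has |W|=1≤6, but the union has |W|=7.
Hence having at most 6 worlds is not modally definable.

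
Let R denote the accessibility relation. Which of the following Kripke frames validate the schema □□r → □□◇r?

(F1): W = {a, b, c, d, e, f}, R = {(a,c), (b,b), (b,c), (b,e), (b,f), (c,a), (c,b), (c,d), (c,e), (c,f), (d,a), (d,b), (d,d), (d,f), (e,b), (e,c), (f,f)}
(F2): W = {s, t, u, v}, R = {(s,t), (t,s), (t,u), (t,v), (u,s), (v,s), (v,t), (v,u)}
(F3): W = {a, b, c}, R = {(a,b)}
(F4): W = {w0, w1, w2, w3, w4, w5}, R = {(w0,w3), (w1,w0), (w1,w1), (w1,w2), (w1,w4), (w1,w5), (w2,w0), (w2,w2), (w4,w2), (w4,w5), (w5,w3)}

(F3)

This is the axiom for a generalized confluence (Geach) condition; its first-order frame correspondent is ∀x ∀z (xR²z → ∃w (xR²w ∧ zRw)).
(F1): fails — aR²a but no w with aR²w and aRw.
(F2): fails — sR²s but no w with sR²w and sRw.
(F3): satisfies the condition.
(F4): fails — w1R²w3 but no w with w1R²w and w3Rw.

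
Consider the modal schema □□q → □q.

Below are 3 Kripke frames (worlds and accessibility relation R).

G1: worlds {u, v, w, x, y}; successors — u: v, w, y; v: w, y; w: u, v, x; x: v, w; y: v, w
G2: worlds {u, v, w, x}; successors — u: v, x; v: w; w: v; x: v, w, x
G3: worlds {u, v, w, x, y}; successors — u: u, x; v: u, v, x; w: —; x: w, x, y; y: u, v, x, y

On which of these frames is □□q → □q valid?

Frame correspondent (Sahlqvist): ∀x ∀y (Rxy → ∃z (Rxz ∧ Rzy)) — i.e. density.
G1: fails — Rwu but no z with Rwz and Rzu.
G2: fails — Rvw but no z with Rvz and Rzw.
G3: ✓.

G3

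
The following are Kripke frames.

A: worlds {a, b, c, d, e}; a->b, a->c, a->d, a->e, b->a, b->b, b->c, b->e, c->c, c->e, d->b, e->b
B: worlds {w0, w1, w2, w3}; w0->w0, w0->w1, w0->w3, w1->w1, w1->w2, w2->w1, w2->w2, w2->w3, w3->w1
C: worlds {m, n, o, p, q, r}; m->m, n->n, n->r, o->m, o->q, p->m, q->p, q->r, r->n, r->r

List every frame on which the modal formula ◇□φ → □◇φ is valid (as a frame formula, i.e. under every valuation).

B

This is the axiom for convergence; its first-order frame correspondent is ∀x ∀y ∀z (Rxy ∧ Rxz → ∃w (Ryw ∧ Rzw)).
A: fails — Rae and Rac but e and c have no common successor.
B: ✓.
C: fails — Rom and Roq but m and q have no common successor.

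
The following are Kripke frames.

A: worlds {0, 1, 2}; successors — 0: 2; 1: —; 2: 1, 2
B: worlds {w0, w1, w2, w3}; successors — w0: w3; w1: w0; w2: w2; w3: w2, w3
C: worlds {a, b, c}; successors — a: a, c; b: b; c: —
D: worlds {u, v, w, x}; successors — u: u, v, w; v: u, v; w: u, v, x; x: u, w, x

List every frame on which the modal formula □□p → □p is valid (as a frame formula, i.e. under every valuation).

This is the axiom for density; its first-order frame correspondent is ∀x ∀y (Rxy → ∃z (Rxz ∧ Rzy)).
A: condition met.
B: fails — Rw1w0 but no z with Rw1z and Rzw0.
C: condition met.
D: condition met.

A, C, D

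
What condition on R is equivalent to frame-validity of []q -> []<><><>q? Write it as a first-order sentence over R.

This is a Sahlqvist (Geach-type) schema ◇^0□^1q → □^1◇^3q.
First-order correspondent: forall x forall z (xRz -> exists w (xRw & z R^3 w)).

forall x forall z (xRz -> exists w (xRw & z R^3 w))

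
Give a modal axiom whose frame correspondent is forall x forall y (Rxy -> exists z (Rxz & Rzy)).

□□ψ → □ψ

A defining formula is □□ψ → □ψ (the C4 axiom).
Suppose □□ψ→□ψ is valid. Take Rxy and set V(ψ)={w : xR²w}. Then □□ψ at x, so □ψ at x, so ψ at y, i.e. ∃z(Rxz∧Rzy).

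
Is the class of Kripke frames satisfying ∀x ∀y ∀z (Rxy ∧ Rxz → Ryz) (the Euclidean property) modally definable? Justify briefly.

Yes — defined by ◇p → □◇p

Yes: it is the Euclidean property, defined by the 5 schema ◇p → □◇p.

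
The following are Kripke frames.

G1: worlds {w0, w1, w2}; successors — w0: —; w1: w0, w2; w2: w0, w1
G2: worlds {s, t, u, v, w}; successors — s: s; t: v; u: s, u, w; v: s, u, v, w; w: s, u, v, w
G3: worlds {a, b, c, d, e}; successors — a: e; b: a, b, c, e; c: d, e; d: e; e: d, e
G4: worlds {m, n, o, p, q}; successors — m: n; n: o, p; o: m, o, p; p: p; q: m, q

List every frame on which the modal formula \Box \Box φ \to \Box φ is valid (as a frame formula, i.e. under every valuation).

Frame correspondent (Sahlqvist): \forall x \forall y (Rxy \to \exists z (Rxz \wedge Rzy)) — i.e. density.
G1: fails — Rw1w2 but no z with Rw1z and Rzw2.
G2: holds.
G3: holds.
G4: fails — Rmn but no z with Rmz and Rzn.

G2, G3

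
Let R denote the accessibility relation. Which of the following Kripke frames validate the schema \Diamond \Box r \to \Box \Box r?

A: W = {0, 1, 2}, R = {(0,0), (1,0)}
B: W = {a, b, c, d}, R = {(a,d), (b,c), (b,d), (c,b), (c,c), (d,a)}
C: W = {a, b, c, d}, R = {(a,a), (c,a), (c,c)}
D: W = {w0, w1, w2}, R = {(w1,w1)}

The schema corresponds to a generalized confluence (Geach) condition: \forall x \forall y \forall z ((xRy \wedge x R^2 z) \to \exists w (yRw \wedge z = w)).
A: condition met.
B: fails — bRc, bR²a but no w with cRw and a=w.
C: fails — cRa, cR²c but no w with aRw and c=w.
D: condition met.
Valid on: A, D.

A, D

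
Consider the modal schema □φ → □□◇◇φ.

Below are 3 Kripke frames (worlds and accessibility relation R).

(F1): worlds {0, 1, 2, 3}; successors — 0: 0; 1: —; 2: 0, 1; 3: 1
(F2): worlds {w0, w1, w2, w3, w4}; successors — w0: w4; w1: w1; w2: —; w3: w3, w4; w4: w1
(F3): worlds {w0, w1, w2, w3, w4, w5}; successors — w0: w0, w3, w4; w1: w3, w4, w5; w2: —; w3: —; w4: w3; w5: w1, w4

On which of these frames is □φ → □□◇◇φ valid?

(F1)

The schema corresponds to a generalized confluence (Geach) condition: ∀x ∀z (xR²z → ∃w (xRw ∧ zR²w)).
(F1): condition met.
(F2): fails — w0R²w1 but no w with w0Rw and w1R²w.
(F3): fails — w0R²w3 but no w with w0Rw and w3R²w.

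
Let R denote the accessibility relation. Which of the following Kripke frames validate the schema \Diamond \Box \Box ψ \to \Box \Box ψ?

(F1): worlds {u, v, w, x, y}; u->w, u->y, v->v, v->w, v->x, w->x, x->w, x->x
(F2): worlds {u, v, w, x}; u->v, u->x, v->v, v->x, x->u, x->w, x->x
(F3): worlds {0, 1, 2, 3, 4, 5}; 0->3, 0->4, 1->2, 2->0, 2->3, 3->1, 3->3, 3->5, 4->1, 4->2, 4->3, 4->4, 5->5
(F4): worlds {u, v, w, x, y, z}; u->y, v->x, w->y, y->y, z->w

The schema corresponds to a generalized confluence (Geach) condition: \forall x \forall y \forall z ((xRy \wedge x R^2 z) \to \exists w (y R^2 w \wedge z = w)).
(F1): fails — uRy, uR²x but no t with yR²t and x=t.
(F2): fails — xRw, xR²u but no t with wR²t and u=t.
(F3): fails — 0R3, 0R²4 but no w with 3R²w and 4=w.
(F4): condition met.
Valid on: (F4).

(F4)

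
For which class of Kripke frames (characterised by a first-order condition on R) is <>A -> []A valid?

partial functionality

This is the CD axiom.
It corresponds to partial functionality: forall x forall y forall z (Rxy & Rxz -> y = z).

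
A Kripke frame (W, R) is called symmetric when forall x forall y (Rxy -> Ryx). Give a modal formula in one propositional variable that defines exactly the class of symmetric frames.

This is symmetry; the standard corresponding axiom is B: r → □◇r.
Suppose r→□◇r is valid. Take Rxy and set V(r)={x}. Then r at x, so □◇r at x, so ◇r at y, so some z with Ryz has r; z=x, i.e. Ryx.

r → □◇r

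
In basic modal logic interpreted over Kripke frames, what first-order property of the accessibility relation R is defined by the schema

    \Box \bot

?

Emptiness of R

This schema is the Ver axiom.
It corresponds to emptiness of R: \forall x \forall y \neg Rxy.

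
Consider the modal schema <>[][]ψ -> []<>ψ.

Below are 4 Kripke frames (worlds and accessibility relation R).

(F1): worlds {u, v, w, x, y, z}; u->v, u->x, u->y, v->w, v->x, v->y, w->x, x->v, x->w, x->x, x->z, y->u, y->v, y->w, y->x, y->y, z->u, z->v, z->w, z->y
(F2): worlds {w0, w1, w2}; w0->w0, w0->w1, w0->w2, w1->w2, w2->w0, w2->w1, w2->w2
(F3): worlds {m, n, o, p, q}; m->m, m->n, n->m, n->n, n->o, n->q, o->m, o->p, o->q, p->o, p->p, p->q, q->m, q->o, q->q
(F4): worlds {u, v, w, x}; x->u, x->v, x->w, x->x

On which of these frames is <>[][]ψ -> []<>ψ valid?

(F1), (F2), (F3)

This is the axiom for a generalized confluence (Geach) condition; its first-order frame correspondent is forall x forall y forall z ((xRy & xRz) -> exists w (y R^2 w & zRw)).
(F1): condition met.
(F2): condition met.
(F3): condition met.
(F4): fails — xRu, xRu but no t with uR²t and uRt.
Valid on: (F1), (F2), (F3).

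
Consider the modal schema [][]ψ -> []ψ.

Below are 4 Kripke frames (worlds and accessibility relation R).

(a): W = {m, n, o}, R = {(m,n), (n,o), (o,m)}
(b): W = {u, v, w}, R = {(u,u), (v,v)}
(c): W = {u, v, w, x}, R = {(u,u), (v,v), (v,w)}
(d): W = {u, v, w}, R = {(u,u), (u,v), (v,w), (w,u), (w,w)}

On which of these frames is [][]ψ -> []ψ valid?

(b), (c), (d)

Frame correspondent (Sahlqvist): forall x forall y (Rxy -> exists z (Rxz & Rzy)) — i.e. density.
(a): fails — Rno but no z with Rnz and Rzo.
(b): satisfies the condition.
(c): satisfies the condition.
(d): satisfies the condition.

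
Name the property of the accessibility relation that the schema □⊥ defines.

Emptiness of R

This is the Ver axiom.
It corresponds to emptiness of R: ∀x ∀y ¬Rxy.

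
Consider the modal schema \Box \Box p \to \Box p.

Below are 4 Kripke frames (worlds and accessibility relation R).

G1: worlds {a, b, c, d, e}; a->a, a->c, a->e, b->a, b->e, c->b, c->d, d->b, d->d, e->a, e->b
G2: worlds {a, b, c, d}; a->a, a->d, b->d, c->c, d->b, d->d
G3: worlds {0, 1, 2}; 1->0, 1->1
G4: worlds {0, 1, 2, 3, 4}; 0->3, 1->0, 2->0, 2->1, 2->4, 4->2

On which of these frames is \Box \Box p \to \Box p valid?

The schema corresponds to density: \forall x \forall y (Rxy \to \exists z (Rxz \wedge Rzy)).
G1: fails — Reb but no z with Rez and Rzb.
G2: ✓.
G3: ✓.
G4: fails — R10 but no z with R1z and Rz0.

G2, G3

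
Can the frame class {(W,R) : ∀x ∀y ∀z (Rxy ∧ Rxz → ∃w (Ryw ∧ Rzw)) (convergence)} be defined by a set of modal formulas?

Yes, by ◇□q → □◇q

The condition is convergence. A defining modal formula is ◇□q → □◇q.
Suppose ◇□q→□◇q is valid. Take Rxy, Rxz and set V(q)={w : Ryw}. Then □q at y so ◇□q at x, so □◇q at x, so ◇q at z, giving w with Rzw and Ryw.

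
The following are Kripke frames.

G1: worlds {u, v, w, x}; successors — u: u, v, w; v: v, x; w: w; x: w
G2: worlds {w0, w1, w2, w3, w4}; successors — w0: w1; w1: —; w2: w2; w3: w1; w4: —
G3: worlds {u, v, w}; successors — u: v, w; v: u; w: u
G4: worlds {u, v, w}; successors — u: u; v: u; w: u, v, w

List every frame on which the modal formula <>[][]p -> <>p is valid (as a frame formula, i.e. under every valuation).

The schema corresponds to a generalized confluence (Geach) condition: forall x forall y (xRy -> exists w (y R^2 w & xRw)).
G1: fails — vRx but no t with xR²t and vRt.
G2: fails — w0Rw1 but no w with w1R²w and w0Rw.
G3: satisfies the condition.
G4: satisfies the condition.
Valid on: G3, G4.

G3, G4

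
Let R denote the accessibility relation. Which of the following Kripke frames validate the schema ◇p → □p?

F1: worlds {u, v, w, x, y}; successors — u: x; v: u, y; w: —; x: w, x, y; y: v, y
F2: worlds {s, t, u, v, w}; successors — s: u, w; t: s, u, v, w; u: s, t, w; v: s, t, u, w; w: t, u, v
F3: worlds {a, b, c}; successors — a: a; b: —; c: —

F3

Frame correspondent (Sahlqvist): ∀x ∀y ∀z (Rxy ∧ Rxz → y = z) — i.e. partial functionality.
F1: fails — v sees both u and y.
F2: fails — s sees both u and w.
F3: condition met.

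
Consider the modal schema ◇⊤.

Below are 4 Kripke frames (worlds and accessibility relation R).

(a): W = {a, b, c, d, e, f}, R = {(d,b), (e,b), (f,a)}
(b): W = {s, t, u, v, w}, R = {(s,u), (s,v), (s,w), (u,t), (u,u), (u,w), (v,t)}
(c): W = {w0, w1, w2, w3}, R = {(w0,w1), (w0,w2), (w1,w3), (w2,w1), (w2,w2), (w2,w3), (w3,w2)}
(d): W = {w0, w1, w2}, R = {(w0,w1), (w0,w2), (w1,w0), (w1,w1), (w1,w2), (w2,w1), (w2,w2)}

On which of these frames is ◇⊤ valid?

(c), (d)

Frame correspondent (Sahlqvist): ∀x ∃y Rxy — i.e. seriality.
(a): fails — world a has no successor.
(b): fails — world t has no successor.
(c): satisfies the condition.
(d): satisfies the condition.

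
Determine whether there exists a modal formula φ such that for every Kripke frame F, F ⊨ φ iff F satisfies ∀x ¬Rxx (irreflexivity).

Modal frame validity is preserved under surjective bounded morphisms.
The 5-cycle (worlds a,b,c,d,e with a→b→c→d→e→a) is irreflexive, and the map sending every world to a single reflexive point • is a surjective bounded morphism (forth: every edge maps to (•,•); back: every world has a successor). So any modal formula valid on the 5-cycle is also valid on the reflexive point, which is not irreflexive.
So no modal formula (or set of formulas) defines exactly the irreflexive frames.

Not definable by any modal formula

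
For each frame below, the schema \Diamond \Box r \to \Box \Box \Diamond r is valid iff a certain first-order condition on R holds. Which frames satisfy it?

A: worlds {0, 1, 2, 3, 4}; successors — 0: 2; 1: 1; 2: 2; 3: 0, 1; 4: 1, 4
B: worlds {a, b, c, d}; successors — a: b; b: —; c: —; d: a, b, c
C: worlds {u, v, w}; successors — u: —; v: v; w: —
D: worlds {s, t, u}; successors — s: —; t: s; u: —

C, D

Frame correspondent (Sahlqvist): \forall x \forall y \forall z ((xRy \wedge x R^2 z) \to \exists w (yRw \wedge zRw)) — i.e. a generalized confluence (Geach) condition.
A: fails — 3R0, 3R²1 but no w with 0Rw and 1Rw.
B: fails — dRa, dR²b but no w with aRw and bRw.
C: holds.
D: holds.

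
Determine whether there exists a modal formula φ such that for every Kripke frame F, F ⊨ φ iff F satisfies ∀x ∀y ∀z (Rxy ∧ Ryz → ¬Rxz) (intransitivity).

Modal frame validity is preserved under surjective bounded morphisms.
The 7-cycle (worlds a,b,c,d,e,f,g with a→b→c→d→e→f→g→a) is intransitive. Mapping every world to a single reflexive point • is a surjective bounded morphism; the reflexive point is not intransitive (R••∧R•• but R••).
Hence intransitivity is not modally definable.

Not modally definable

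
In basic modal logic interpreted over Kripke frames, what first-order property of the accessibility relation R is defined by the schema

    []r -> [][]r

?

transitivity: forall x forall y forall z (Rxy & Ryz -> Rxz)

Suppose □r→□□r is valid. Take Rxy, Ryz and set V(r)={w : Rxw}. Then □r at x, so □□r at x, so □r at y, so r at z, i.e. Rxz.
Conversely, on a frame with transitivity the schema holds at every world under every valuation.
So the correspondent is transitivity.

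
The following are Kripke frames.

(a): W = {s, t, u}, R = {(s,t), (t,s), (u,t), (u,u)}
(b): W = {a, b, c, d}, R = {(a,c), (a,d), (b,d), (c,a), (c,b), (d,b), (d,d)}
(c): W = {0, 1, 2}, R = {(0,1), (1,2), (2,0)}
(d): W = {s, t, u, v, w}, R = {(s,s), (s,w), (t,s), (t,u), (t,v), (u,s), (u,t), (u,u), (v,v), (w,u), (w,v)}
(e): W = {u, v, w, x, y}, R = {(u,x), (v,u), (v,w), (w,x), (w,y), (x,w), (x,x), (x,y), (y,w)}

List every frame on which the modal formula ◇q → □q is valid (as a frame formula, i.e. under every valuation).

Frame correspondent (Sahlqvist): ∀x ∀y ∀z (Rxy ∧ Rxz → y = z) — i.e. partial functionality.
(a): fails — u sees both t and u.
(b): fails — a sees both c and d.
(c): holds.
(d): fails — s sees both s and w.
(e): fails — v sees both u and w.
Valid on: (c).

(c)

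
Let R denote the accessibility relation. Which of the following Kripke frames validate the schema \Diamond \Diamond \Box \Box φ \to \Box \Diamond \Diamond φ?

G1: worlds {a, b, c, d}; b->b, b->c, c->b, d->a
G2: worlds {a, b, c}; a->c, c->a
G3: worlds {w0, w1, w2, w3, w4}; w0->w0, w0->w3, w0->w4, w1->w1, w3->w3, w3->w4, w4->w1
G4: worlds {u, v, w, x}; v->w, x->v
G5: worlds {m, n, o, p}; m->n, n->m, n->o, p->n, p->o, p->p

Frame correspondent (Sahlqvist): \forall x \forall y \forall z ((x R^2 y \wedge xRz) \to \exists w (y R^2 w \wedge z R^2 w)) — i.e. a generalized confluence (Geach) condition.
G1: condition met.
G2: fails — aR²a, aRc but no w with aR²w and cR²w.
G3: condition met.
G4: fails — xR²w, xRv but no t with wR²t and vR²t.
G5: fails — mR²m, mRn but no w with mR²w and nR²w.
Valid on: G1, G3.

G1, G3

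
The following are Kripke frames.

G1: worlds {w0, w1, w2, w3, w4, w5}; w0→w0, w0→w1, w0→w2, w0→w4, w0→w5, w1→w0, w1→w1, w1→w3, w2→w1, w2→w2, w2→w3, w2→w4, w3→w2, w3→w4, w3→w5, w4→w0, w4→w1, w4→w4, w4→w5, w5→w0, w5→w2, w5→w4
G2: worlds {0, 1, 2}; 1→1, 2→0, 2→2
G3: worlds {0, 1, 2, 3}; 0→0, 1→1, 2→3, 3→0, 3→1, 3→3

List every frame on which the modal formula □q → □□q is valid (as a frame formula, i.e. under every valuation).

G2

This is the axiom for transitivity; its first-order frame correspondent is ∀x ∀y ∀z (Rxy ∧ Ryz → Rxz).
G1: fails — Rw1w3 and Rw3w4 but not Rw1w4.
G2: ✓.
G3: fails — R23 and R31 but not R21.
Valid on: G2.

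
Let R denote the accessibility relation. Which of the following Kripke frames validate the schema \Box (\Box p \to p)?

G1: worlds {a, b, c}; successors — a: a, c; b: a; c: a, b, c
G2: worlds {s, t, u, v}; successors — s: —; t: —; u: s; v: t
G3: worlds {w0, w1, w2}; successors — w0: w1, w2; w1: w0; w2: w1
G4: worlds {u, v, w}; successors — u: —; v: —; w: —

Frame correspondent (Sahlqvist): \forall x \forall y (Rxy \to Ryy) — i.e. shift-reflexivity.
G1: fails — Rcb but not Rbb.
G2: fails — Rus but not Rss.
G3: fails — Rw0w1 but not Rw1w1.
G4: condition met.
Valid on: G4.

G4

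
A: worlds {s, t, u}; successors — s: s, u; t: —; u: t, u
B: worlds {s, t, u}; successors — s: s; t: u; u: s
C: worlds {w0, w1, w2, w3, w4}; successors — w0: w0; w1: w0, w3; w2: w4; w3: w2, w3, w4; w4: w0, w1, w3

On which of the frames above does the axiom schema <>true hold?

B, C

The schema corresponds to seriality: forall x exists y Rxy.
A: fails — world t has no successor.
B: holds.
C: holds.
Valid on: B, C.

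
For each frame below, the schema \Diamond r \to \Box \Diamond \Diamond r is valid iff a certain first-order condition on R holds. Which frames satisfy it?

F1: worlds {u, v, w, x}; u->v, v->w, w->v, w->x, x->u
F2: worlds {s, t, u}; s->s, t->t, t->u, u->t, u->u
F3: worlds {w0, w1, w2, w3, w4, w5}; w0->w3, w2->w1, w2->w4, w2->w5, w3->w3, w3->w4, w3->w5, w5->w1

F2

The schema corresponds to a generalized confluence (Geach) condition: \forall x \forall y \forall z ((xRy \wedge xRz) \to \exists w (y = w \wedge z R^2 w)).
F1: fails — wRx, wRx but no t with x=t and xR²t.
F2: holds.
F3: fails — w2Rw1, w2Rw1 but no w with w1=w and w1R²w.
Valid on: F2.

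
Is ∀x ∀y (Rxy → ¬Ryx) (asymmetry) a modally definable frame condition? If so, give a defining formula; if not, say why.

Modal frame validity is preserved under surjective bounded morphisms.
The 4-cycle (worlds w0,w1,w2,w3 with w0→w1→w2→w3→w0) is asymmetric. Mapping every world to a single reflexive point • is a surjective bounded morphism, and the reflexive point is not asymmetric (R•• but asymmetry requires ¬R••).
So the class is not modally definable.

Not modally definable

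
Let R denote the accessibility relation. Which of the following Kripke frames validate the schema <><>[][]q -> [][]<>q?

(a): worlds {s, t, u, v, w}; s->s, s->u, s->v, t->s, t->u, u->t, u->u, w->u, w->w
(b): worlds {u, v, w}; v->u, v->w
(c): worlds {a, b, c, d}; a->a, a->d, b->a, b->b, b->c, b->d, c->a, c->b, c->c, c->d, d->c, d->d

(b), (c)

The schema corresponds to a generalized confluence (Geach) condition: forall x forall y forall z ((x R^2 y & x R^2 z) -> exists w (y R^2 w & zRw)).
(a): fails — sR²s, sR²v but no w* with sR²w* and vRw*.
(b): holds.
(c): holds.
Valid on: (b), (c).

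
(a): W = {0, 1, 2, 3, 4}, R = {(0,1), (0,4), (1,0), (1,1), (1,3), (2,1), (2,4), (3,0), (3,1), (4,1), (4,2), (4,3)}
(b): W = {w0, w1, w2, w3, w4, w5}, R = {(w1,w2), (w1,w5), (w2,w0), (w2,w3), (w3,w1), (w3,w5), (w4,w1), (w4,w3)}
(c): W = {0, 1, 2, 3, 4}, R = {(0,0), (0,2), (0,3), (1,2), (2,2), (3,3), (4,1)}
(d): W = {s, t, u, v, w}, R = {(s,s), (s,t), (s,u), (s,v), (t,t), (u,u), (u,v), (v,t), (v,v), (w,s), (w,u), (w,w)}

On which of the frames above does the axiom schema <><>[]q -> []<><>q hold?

This is the axiom for a generalized confluence (Geach) condition; its first-order frame correspondent is forall x forall y forall z ((x R^2 y & xRz) -> exists w (yRw & z R^2 w)).
(a): ✓.
(b): fails — w1R²w0, w1Rw2 but no w with w0Rw and w2R²w.
(c): fails — 0R²2, 0R3 but no w with 2Rw and 3R²w.
(d): fails — sR²u, sRt but no w* with uRw* and tR²w*.

(a)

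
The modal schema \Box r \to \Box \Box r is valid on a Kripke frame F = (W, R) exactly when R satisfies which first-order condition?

transitivity

Suppose □r→□□r is valid. Take Rxy, Ryz and set V(r)={w : Rxw}. Then □r at x, so □□r at x, so □r at y, so r at z, i.e. Rxz.
Conversely, any frame satisfying \forall x \forall y \forall z (Rxy \wedge Ryz \to Rxz) validates the schema.
So the correspondent is transitivity.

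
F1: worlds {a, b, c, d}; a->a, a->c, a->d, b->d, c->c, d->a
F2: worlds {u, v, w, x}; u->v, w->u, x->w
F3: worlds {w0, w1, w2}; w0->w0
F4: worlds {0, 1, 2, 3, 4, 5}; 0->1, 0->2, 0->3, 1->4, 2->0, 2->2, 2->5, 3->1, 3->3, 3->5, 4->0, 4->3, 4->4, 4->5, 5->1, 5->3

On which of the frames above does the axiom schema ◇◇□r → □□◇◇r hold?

F3

The schema corresponds to a generalized confluence (Geach) condition: ∀x ∀y ∀z ((xR²y ∧ xR²z) → ∃w (yRw ∧ zR²w)).
F1: fails — aR²d, aR²c but no w with dRw and cR²w.
F2: fails — wR²v, wR²v but no t with vRt and vR²t.
F3: condition met.
F4: fails — 0R²1, 0R²2 but no w with 1Rw and 2R²w.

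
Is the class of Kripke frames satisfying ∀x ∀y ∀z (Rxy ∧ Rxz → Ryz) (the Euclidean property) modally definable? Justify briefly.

Yes: it is the Euclidean property, defined by the 5 schema ◇p → □◇p.
Suppose ◇p→□◇p is valid. Take Rxy, Rxz and set V(p)={y}. Then ◇p at x, so □◇p at x, so ◇p at z, so some w with Rzw has p; w=y, i.e. Rzy. By symmetry of the argument, Ryz.

Yes, by ◇p → □◇p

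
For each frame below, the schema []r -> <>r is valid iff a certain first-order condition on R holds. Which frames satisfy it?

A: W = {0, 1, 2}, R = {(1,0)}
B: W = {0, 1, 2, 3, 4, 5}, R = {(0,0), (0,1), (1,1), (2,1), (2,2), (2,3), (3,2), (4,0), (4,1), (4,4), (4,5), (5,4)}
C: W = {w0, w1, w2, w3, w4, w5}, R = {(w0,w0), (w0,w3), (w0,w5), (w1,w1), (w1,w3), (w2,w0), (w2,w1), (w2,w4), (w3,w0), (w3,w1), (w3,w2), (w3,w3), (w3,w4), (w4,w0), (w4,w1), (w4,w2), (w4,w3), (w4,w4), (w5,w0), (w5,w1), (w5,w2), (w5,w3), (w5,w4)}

This is the axiom for seriality; its first-order frame correspondent is forall x exists y Rxy.
A: fails — world 0 has no successor.
B: satisfies the condition.
C: satisfies the condition.
Valid on: B, C.

B, C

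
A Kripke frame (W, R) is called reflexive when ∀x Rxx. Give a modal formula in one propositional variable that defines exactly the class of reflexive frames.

A defining formula is □s → s (the T axiom).

□s → s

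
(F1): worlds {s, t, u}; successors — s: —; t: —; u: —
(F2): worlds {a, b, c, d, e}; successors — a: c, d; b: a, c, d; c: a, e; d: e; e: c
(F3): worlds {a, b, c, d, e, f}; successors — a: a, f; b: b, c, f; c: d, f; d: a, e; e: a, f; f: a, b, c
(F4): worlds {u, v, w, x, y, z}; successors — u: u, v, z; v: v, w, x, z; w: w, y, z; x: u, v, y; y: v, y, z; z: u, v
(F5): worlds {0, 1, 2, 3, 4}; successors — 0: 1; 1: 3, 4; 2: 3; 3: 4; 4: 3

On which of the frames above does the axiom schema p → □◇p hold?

The schema corresponds to symmetry: ∀x ∀y (Rxy → Ryx).
(F1): ✓.
(F2): fails — Rbc but not Rcb.
(F3): fails — Rbc but not Rcb.
(F4): fails — Ruv but not Rvu.
(F5): fails — R01 but not R10.
Valid on: (F1).

(F1)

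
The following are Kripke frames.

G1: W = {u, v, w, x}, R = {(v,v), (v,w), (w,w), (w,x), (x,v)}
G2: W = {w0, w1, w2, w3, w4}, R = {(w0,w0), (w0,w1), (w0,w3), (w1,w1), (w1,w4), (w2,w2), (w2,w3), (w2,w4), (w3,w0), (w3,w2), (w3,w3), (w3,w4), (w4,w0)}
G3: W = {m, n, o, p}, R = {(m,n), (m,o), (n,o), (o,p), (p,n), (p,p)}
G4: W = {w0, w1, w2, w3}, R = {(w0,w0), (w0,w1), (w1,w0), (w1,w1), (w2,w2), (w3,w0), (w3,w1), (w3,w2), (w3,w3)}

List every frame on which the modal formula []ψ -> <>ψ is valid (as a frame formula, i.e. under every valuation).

G2, G3, G4

This is the axiom for seriality; its first-order frame correspondent is forall x exists y Rxy.
G1: fails — world u has no successor.
G2: condition met.
G3: condition met.
G4: condition met.
Valid on: G2, G3, G4.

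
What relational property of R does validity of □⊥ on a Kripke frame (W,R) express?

emptiness of R: ∀x ∀y ¬Rxy

□⊥ is valid iff no world has any successor (otherwise □⊥ fails at any world with one).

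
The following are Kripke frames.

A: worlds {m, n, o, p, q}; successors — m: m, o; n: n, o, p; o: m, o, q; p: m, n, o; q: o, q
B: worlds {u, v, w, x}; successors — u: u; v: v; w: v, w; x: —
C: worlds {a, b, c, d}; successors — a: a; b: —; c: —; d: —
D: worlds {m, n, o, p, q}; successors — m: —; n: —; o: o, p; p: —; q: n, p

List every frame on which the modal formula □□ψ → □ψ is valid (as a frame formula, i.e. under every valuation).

Frame correspondent (Sahlqvist): ∀x ∀y (Rxy → ∃z (Rxz ∧ Rzy)) — i.e. density.
A: condition met.
B: condition met.
C: condition met.
D: fails — Rqn but no z with Rqz and Rzn.
Valid on: A, B, C.

A, B, C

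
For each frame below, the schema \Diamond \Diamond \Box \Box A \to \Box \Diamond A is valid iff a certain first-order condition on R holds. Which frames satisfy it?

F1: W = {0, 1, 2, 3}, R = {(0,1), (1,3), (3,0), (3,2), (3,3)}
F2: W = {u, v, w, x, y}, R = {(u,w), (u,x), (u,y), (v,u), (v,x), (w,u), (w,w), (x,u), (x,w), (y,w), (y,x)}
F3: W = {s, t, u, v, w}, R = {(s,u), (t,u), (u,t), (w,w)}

This is the axiom for a generalized confluence (Geach) condition; its first-order frame correspondent is \forall x \forall y \forall z ((x R^2 y \wedge xRz) \to \exists w (y R^2 w \wedge zRw)).
F1: fails — 1R²2, 1R3 but no w with 2R²w and 3Rw.
F2: holds.
F3: holds.
Valid on: F2, F3.

F2, F3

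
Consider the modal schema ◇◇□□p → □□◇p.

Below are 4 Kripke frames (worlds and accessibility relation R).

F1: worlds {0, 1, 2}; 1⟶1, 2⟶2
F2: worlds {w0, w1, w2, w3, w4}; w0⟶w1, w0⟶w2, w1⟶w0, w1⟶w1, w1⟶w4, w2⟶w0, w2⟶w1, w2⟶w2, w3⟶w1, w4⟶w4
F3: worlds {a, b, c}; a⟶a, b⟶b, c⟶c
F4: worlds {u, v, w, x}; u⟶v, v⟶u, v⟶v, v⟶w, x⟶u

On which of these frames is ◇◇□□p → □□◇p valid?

Frame correspondent (Sahlqvist): ∀x ∀y ∀z ((xR²y ∧ xR²z) → ∃w (yR²w ∧ zRw)) — i.e. a generalized confluence (Geach) condition.
F1: ✓.
F2: fails — w0R²w4, w0R²w0 but no w with w4R²w and w0Rw.
F3: ✓.
F4: fails — uR²u, uR²w but no t with uR²t and wRt.
Valid on: F1, F3.

F1, F3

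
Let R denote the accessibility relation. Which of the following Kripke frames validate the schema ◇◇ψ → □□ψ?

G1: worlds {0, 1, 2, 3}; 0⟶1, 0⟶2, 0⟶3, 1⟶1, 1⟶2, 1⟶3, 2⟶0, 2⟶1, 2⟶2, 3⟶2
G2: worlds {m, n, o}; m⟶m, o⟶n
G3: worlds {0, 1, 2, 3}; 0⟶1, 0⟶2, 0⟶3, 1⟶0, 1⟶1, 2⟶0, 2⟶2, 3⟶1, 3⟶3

The schema corresponds to a generalized confluence (Geach) condition: ∀x ∀y ∀z ((xR²y ∧ xR²z) → ∃w (y = w ∧ z = w)).
G1: fails — 0R²0, 0R²1 but 0 ≠ 1.
G2: holds.
G3: fails — 0R²0, 0R²1 but 0 ≠ 1.

G2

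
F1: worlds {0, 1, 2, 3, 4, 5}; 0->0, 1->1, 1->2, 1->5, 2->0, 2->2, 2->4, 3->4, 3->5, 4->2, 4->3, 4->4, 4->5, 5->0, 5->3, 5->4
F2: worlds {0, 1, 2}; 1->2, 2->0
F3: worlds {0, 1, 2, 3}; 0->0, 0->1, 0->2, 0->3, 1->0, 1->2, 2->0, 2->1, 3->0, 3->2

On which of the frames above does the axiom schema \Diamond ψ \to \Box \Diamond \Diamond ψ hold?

This is the axiom for a generalized confluence (Geach) condition; its first-order frame correspondent is \forall x \forall y \forall z ((xRy \wedge xRz) \to \exists w (y = w \wedge z R^2 w)).
F1: fails — 1R1, 1R2 but no w with 1=w and 2R²w.
F2: fails — 1R2, 1R2 but no w with 2=w and 2R²w.
F3: holds.
Valid on: F3.

F3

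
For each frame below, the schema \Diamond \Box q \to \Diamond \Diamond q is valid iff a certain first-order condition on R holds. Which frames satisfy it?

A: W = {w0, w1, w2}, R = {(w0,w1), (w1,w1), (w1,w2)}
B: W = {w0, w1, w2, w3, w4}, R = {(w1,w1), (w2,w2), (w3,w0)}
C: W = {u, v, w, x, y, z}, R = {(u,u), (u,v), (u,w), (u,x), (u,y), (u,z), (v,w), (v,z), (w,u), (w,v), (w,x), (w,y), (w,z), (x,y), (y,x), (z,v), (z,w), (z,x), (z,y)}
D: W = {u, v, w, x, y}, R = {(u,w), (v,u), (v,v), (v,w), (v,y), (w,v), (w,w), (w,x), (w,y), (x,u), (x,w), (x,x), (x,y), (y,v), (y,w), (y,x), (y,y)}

This is the axiom for a generalized confluence (Geach) condition; its first-order frame correspondent is \forall x \forall y (xRy \to \exists w (yRw \wedge x R^2 w)).
A: fails — w1Rw2 but no w with w2Rw and w1R²w.
B: fails — w3Rw0 but no w with w0Rw and w3R²w.
C: satisfies the condition.
D: satisfies the condition.

C, D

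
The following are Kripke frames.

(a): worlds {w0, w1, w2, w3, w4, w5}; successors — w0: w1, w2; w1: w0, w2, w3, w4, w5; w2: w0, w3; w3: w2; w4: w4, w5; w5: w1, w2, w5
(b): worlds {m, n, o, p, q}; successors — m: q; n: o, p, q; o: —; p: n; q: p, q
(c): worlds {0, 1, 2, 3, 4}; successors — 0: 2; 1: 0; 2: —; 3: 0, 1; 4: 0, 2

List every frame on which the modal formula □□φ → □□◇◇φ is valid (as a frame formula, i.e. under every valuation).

(a)

Frame correspondent (Sahlqvist): ∀x ∀z (xR²z → ∃w (xR²w ∧ zR²w)) — i.e. a generalized confluence (Geach) condition.
(a): holds.
(b): fails — pR²o but no w with pR²w and oR²w.
(c): fails — 1R²2 but no w with 1R²w and 2R²w.
Valid on: (a).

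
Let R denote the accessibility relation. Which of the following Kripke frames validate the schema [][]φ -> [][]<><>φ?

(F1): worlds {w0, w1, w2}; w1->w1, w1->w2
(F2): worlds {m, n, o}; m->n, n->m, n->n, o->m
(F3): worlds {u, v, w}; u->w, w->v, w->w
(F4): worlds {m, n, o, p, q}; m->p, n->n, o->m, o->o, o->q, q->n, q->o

This is the axiom for a generalized confluence (Geach) condition; its first-order frame correspondent is forall x forall z (x R^2 z -> exists w (x R^2 w & z R^2 w)).
(F1): fails — w1R²w2 but no w with w1R²w and w2R²w.
(F2): condition met.
(F3): fails — uR²v but no t with uR²t and vR²t.
(F4): fails — oR²m but no w with oR²w and mR²w.
Valid on: (F2).

(F2)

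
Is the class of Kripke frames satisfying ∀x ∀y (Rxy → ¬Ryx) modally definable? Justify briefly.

Modal frame validity is preserved under surjective bounded morphisms.
The 5-cycle (worlds a,b,c,d,e with a→b→c→d→e→a) is asymmetric. Mapping every world to a single reflexive point • is a surjective bounded morphism, and the reflexive point is not asymmetric (R•• but asymmetry requires ¬R••).
So the class is not modally definable.

Not modally definable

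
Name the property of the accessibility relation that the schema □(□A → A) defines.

Suppose □(□A→A) is valid. Take Rxy and set V(A)={w : Ryw}. Then at y, □A holds; since □(□A→A) at x, □A→A at y, so A at y, i.e. Ryy.
Conversely, on a frame with shift-reflexivity the schema holds at every world under every valuation.
So the correspondent is shift-reflexivity.

shift-reflexivity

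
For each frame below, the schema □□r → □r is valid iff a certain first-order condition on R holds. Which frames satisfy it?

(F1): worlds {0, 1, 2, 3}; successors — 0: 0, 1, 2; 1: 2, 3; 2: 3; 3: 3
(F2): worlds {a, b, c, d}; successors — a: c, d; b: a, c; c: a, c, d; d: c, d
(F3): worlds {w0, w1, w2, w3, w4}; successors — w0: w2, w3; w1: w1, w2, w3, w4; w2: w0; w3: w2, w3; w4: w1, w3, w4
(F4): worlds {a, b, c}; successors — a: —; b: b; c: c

(F2), (F4)

Frame correspondent (Sahlqvist): ∀x ∀y (Rxy → ∃z (Rxz ∧ Rzy)) — i.e. density.
(F1): fails — R12 but no z with R1z and Rz2.
(F2): holds.
(F3): fails — Rw2w0 but no z with Rw2z and Rzw0.
(F4): holds.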